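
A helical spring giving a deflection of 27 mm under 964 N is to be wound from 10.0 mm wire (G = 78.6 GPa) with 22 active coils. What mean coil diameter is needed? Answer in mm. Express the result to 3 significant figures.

50.0 mm

Required rate k = F/δ = 964/27 = 35.704 N/mm
D = (Gd⁴/(8N_a·k))^(1/3) = (78.6×10³·10.0⁴/(8·22·35.704))^(1/3)
  = (125083)^(1/3) = 50.0110 mm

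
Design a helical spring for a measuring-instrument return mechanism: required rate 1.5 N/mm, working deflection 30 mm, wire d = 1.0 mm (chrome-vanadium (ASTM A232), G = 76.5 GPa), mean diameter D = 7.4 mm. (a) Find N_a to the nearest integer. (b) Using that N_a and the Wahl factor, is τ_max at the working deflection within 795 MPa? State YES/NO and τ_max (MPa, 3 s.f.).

(a) 16 coils; (b) NO, τ_max = 1000 MPa

N_a = Gd⁴/(8D³k) = (76.5×10³)(1.0⁴)/(8·7.4³·1.5) = 15.73 → N_a = 16
Actual rate k = Gd⁴/(8D³·16) = 1.4749 N/mm
Working load F = kδ = 1.4749·30 = 44.246 N
C = 7.4/1.0 = 7.4000; K_W = (4C−1)/(4C−4)+0.615/C = 1.2003
τ_max = K_W·8FD/(πd³) = 1.2003·833.78 = 1000.8 MPa
τ_max > 795 MPa → exceeds allowable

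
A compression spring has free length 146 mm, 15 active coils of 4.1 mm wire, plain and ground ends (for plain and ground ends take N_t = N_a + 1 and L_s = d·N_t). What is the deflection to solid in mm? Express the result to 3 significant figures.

N_t = 16; L_s = 4.1·16 = 65.6 mm
δ_solid = L₀ − L_s = 146 − 65.6 = 80.4 mm

80.4 mm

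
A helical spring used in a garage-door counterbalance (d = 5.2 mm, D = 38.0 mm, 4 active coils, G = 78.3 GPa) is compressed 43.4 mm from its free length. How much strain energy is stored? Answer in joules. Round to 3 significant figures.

30.7 J

k = Gd⁴/(8D³N_a) = (78.3×10³)(5.2⁴)/(8·38.0³·4) = 32.604 N/mm
U = ½kδ² = 0.5 × 32.604 × 43.4² = 30706 N·mm = 30.706 J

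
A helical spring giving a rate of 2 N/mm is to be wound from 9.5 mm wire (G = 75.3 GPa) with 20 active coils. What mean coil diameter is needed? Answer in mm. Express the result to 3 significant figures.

124 mm

D = (Gd⁴/(8N_a·k))^(1/3) = (75.3×10³·9.5⁴/(8·20·2))^(1/3)
  = (1.91664e+06)^(1/3) = 124.2166 mm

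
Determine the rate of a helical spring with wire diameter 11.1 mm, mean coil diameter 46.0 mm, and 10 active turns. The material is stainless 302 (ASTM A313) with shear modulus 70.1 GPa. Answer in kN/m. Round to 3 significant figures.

k = Gd⁴/(8D³N_a) = (70.1×10³ × 11.1⁴) / (8 × 46.0³ × 10)
  = 1.06417e+09 / 7.78688e+06 = 136.66 N/mm

137 kN/m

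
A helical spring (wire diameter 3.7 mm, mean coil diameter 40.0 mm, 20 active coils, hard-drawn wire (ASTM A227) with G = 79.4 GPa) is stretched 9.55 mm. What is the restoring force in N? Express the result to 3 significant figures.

k = Gd⁴/(8D³N_a) = (79.4×10³)(3.7⁴)/(8·40.0³·20) = 1.4532 N/mm
F = k·δ = 1.4532 × 9.55 = 13.878 N

13.9 N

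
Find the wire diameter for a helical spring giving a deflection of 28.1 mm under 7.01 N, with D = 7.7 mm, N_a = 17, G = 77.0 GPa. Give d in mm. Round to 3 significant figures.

0.670 mm

Required rate k = F/δ = 7.01/28.1 = 0.24947 N/mm
d = (8D³N_a·k / G)^(1/4) = (8·7.7³·17·0.24947 / (77.0×10³))^0.25
  = (0.20116)^0.25 = 0.6697 mm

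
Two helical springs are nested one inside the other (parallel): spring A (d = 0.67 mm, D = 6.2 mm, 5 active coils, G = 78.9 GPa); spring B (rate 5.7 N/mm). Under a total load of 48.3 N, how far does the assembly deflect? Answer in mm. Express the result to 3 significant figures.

k_A = Gd⁴/(8D³N_a) = (78.9×10³)(0.67⁴)/(8·6.2³·5) = 1.6678 N/mm
Parallel: k_eq = 1.6678 + 5.7 = 7.3678 N/mm
δ = F/k_eq = 48.3/7.3678 = 6.5556 mm

6.56 mm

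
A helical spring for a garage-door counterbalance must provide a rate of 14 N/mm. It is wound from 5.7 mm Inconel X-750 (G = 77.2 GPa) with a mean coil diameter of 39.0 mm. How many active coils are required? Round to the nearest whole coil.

N_a = Gd⁴/(8D³k) = (77.2×10³ × 5.7⁴)/(8 × 39.0³ × 14)
    = 8.14923e+07 / 6.64373e+06 = 12.27 → 12 coils

12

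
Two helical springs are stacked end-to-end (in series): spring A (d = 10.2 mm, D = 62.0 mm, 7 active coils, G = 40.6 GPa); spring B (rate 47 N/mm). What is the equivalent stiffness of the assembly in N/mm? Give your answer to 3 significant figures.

k_A = Gd⁴/(8D³N_a) = (40.6×10³)(10.2⁴)/(8·62.0³·7) = 32.928 N/mm
Series: 1/k_eq = 1/32.928 + 1/47 = 0.051646; k_eq = 19.363 N/mm

19.4 N/mm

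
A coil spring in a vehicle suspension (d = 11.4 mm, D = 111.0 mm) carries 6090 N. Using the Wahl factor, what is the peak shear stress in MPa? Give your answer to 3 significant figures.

Spring index C = D/d = 111.0/11.4 = 9.7368
K_W = (4C−1)/(4C−4) + 0.615/C = 37.947/34.947 + 0.0632 = 1.1490
τ₀ = 8FD/(πd³) = 8·6090·111.0/(π·11.4³) = 5.40792e+06/4654.4 = 1161.9 MPa
τ_max = K·τ₀ = 1.1490 × 1161.9 = 1335 MPa

1340 MPa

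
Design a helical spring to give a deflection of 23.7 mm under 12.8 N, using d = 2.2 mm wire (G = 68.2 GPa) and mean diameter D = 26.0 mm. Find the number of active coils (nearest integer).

21

Required rate k = F/δ = 12.8/23.7 = 0.54008 N/mm
N_a = Gd⁴/(8D³k) = (68.2×10³ × 2.2⁴)/(8 × 26.0³ × 0.54008)
    = 1.59763e+06 / 75940.2 = 21.04 → 21 coils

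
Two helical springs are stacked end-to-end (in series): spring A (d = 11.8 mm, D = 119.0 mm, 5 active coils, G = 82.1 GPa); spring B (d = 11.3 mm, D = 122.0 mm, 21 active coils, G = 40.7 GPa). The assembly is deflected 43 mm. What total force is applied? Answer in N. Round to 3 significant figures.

k_A = Gd⁴/(8D³N_a) = (82.1×10³)(11.8⁴)/(8·119.0³·5) = 23.614 N/mm
k_B = Gd⁴/(8D³N_a) = (40.7×10³)(11.3⁴)/(8·122.0³·21) = 2.1753 N/mm
Series: 1/k_eq = 1/23.614 + 1/2.1753 = 0.50205; k_eq = 1.9918 N/mm
F = k_eq·δ = 1.9918·43 = 85.648 N

85.6 N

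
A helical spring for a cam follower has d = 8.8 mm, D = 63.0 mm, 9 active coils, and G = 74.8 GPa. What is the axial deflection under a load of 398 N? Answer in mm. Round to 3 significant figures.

16.0 mm

k = Gd⁴/(8D³N_a) = (74.8×10³)(8.8⁴)/(8·63.0³·9) = 24.916 N/mm
δ = F/k = 398 / 24.916 = 15.974 mm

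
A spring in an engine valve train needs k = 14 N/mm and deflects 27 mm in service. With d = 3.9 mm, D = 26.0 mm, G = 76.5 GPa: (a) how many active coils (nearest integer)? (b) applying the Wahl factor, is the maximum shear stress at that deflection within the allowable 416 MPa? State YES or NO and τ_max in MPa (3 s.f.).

(a) 9 coils; (b) NO, τ_max = 516 MPa

N_a = Gd⁴/(8D³k) = (76.5×10³)(3.9⁴)/(8·26.0³·14) = 8.99 → N_a = 9
Actual rate k = Gd⁴/(8D³·9) = 13.985 N/mm
Working load F = kδ = 13.985·27 = 377.6 N
C = 26.0/3.9 = 6.6667; K_W = (4C−1)/(4C−4)+0.615/C = 1.2246
τ_max = K_W·8FD/(πd³) = 1.2246·421.45 = 516.11 MPa
τ_max > 416 MPa → exceeds allowable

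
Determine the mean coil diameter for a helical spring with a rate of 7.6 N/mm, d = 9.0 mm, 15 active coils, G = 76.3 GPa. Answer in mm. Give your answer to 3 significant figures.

D = (Gd⁴/(8N_a·k))^(1/3) = (76.3×10³·9.0⁴/(8·15·7.6))^(1/3)
  = (548908)^(1/3) = 81.8779 mm

81.9 mm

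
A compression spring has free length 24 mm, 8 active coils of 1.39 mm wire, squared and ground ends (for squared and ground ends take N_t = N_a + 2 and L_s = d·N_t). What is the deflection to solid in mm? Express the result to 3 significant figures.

10.1 mm

N_t = 10; L_s = 1.39·10 = 13.9 mm
δ_solid = L₀ − L_s = 24 − 13.9 = 10.1 mm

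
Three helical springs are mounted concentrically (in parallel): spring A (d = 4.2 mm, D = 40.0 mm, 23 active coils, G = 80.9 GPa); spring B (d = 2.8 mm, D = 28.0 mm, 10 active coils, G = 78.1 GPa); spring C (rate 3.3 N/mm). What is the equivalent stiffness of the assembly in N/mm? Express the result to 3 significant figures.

k_A = Gd⁴/(8D³N_a) = (80.9×10³)(4.2⁴)/(8·40.0³·23) = 2.1377 N/mm
k_B = Gd⁴/(8D³N_a) = (78.1×10³)(2.8⁴)/(8·28.0³·10) = 2.7335 N/mm
Parallel: k_eq = 2.1377 + 2.7335 + 3.3 = 8.1712 N/mm

8.17 N/mm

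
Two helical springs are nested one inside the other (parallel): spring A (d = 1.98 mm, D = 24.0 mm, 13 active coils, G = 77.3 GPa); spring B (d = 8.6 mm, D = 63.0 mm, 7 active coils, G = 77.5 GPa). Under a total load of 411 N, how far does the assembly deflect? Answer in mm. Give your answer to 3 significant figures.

k_A = Gd⁴/(8D³N_a) = (77.3×10³)(1.98⁴)/(8·24.0³·13) = 0.82637 N/mm
k_B = Gd⁴/(8D³N_a) = (77.5×10³)(8.6⁴)/(8·63.0³·7) = 30.275 N/mm
Parallel: k_eq = 0.82637 + 30.275 = 31.101 N/mm
δ = F/k_eq = 411/31.101 = 13.215 mm

13.2 mm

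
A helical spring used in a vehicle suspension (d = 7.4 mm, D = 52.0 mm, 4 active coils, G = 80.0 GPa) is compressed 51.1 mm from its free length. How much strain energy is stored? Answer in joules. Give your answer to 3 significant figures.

69.6 J

k = Gd⁴/(8D³N_a) = (80.0×10³)(7.4⁴)/(8·52.0³·4) = 53.316 N/mm
U = ½kδ² = 0.5 × 53.316 × 51.1² = 69610 N·mm = 69.61 J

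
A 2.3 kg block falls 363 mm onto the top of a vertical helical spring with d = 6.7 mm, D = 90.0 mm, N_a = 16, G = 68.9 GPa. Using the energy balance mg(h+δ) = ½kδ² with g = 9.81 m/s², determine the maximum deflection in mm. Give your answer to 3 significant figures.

k = Gd⁴/(8D³N_a) = (68.9×10³)(6.7⁴)/(8·90.0³·16) = 1.4879 N/mm
W = mg = 2.3 × 9.81 = 22.563 N
½kδ² − Wδ − Wh = 0 → δ = (W + √(W² + 2kWh))/k
δ = (22.563 + √(509.09 + 24373.3))/1.4879 = (22.563 + 157.74)/1.4879 = 121.18 mm

121 mm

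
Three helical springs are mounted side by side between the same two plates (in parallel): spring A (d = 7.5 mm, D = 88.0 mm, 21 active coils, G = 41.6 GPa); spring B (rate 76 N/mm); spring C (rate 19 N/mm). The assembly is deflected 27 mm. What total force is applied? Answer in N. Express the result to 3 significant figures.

2600 N

k_A = Gd⁴/(8D³N_a) = (41.6×10³)(7.5⁴)/(8·88.0³·21) = 1.1497 N/mm
Parallel: k_eq = 1.1497 + 76 + 19 = 96.15 N/mm
F = k_eq·δ = 96.15·27 = 2596 N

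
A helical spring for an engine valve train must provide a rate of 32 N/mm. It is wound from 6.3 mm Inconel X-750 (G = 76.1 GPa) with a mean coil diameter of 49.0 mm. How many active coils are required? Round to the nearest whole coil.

4

N_a = Gd⁴/(8D³k) = (76.1×10³ × 6.3⁴)/(8 × 49.0³ × 32)
    = 1.1988e+08 / 3.01181e+07 = 3.98 → 4 coils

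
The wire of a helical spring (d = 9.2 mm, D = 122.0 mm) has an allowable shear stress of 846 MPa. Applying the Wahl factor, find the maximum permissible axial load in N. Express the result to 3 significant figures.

1910 N

C = D/d = 122.0/9.2 = 13.2609
K_W = (4C−1)/(4C−4) + 0.615/C = 52.043/49.043 + 0.0464 = 1.1075
τ_max = K·8FD/(πd³) → F_max = τ_allow·πd³/(8DK)
F_max = 846·π·9.2³/(8·122.0·1.1075) = 2.0696e+06/1081 = 1914.6 N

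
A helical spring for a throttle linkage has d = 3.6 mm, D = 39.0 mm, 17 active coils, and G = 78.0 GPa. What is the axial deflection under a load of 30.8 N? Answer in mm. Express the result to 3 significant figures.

19.0 mm

k = Gd⁴/(8D³N_a) = (78.0×10³)(3.6⁴)/(8·39.0³·17) = 1.6239 N/mm
δ = F/k = 30.8 / 1.6239 = 18.966 mm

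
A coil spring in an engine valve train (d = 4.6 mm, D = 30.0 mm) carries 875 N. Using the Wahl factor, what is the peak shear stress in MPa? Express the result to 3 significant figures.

845 MPa

Spring index C = D/d = 30.0/4.6 = 6.5217
K_W = (4C−1)/(4C−4) + 0.615/C = 25.087/22.087 + 0.0943 = 1.2301
τ₀ = 8FD/(πd³) = 8·875·30.0/(π·4.6³) = 210000/305.79 = 686.75 MPa
τ_max = K·τ₀ = 1.2301 × 686.75 = 844.78 MPa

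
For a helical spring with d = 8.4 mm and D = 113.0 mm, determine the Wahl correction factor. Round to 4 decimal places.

C = D/d = 113.0/8.4 = 13.4524
K_W = (4C−1)/(4C−4) + 0.615/C = 52.810/49.810 + 0.0457 = 1.1059

1.1059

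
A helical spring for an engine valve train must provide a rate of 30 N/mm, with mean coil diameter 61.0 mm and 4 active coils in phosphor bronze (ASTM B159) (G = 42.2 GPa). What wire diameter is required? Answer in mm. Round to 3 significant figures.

d = (8D³N_a·k / G)^(1/4) = (8·61.0³·4·30 / (42.2×10³))^0.25
  = (5163.5)^0.25 = 8.4769 mm

8.48 mm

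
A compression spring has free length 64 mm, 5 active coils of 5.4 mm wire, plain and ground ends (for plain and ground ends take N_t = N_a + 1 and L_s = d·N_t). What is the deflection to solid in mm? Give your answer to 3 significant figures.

31.6 mm

N_t = 6; L_s = 5.4·6 = 32.4 mm
δ_solid = L₀ − L_s = 64 − 32.4 = 31.6 mm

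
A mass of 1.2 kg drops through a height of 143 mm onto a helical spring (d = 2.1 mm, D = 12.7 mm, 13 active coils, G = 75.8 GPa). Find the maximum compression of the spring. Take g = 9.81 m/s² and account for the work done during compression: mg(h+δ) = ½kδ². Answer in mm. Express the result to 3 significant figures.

23.8 mm

k = Gd⁴/(8D³N_a) = (75.8×10³)(2.1⁴)/(8·12.7³·13) = 6.9199 N/mm
W = mg = 1.2 × 9.81 = 11.772 N
½kδ² − Wδ − Wh = 0 → δ = (W + √(W² + 2kWh))/k
δ = (11.772 + √(138.58 + 23298))/6.9199 = (11.772 + 153.09)/6.9199 = 23.824 mm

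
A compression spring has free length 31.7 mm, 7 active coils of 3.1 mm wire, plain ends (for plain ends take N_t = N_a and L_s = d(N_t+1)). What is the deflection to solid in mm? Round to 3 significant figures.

N_t = 7; L_s = 3.1·8 = 24.8 mm
δ_solid = L₀ − L_s = 31.7 − 24.8 = 6.9 mm

6.90 mm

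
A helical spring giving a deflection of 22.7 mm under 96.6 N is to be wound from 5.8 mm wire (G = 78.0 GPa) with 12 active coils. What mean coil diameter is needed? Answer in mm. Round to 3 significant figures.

60.0 mm

Required rate k = F/δ = 96.6/22.7 = 4.2555 N/mm
D = (Gd⁴/(8N_a·k))^(1/3) = (78.0×10³·5.8⁴/(8·12·4.2555))^(1/3)
  = (216065)^(1/3) = 60.0060 mm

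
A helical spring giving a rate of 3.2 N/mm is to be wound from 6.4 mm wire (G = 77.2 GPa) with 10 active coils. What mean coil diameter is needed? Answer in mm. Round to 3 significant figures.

79.7 mm

D = (Gd⁴/(8N_a·k))^(1/3) = (77.2×10³·6.4⁴/(8·10·3.2))^(1/3)
  = (505938)^(1/3) = 79.6830 mm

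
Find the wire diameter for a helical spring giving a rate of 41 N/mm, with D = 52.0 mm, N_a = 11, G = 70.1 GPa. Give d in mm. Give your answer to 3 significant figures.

d = (8D³N_a·k / G)^(1/4) = (8·52.0³·11·41 / (70.1×10³))^0.25
  = (7237)^0.25 = 9.2234 mm

9.22 mm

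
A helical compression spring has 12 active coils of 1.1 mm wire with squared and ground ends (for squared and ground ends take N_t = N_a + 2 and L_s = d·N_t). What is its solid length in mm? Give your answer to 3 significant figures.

squared and ground ends: N_t = N_a + 2 = 12 + 2 = 14
L_s = d·N_t = 1.1 × 14 = 15.4 mm

15.4 mm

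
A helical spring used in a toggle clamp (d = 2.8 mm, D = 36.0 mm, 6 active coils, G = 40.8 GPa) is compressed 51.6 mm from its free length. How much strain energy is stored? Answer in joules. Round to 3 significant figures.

k = Gd⁴/(8D³N_a) = (40.8×10³)(2.8⁴)/(8·36.0³·6) = 1.1198 N/mm
U = ½kδ² = 0.5 × 1.1198 × 51.6² = 1490.8 N·mm = 1.4908 J

1.49 J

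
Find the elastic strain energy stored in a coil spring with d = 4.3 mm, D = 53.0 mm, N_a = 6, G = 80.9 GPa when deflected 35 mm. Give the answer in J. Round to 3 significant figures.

2.37 J

k = Gd⁴/(8D³N_a) = (80.9×10³)(4.3⁴)/(8·53.0³·6) = 3.8704 N/mm
U = ½kδ² = 0.5 × 3.8704 × 35² = 2370.6 N·mm = 2.3706 J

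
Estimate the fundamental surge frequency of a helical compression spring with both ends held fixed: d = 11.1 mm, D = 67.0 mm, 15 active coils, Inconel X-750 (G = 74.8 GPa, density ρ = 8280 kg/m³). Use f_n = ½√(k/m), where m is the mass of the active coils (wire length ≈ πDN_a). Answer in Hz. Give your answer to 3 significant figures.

k = Gd⁴/(8D³N_a) = (74.8×10³)(11.1⁴)/(8·67.0³·15) = 31.462 N/mm = 31462 N/m
Wire length L = πDN_a = π·67.0·15 = 3157.3 mm
m = ρ·(πd²/4)·L = 8280 × 96.769×10⁻⁶ m² × 3.1573 m = 2.5298 kg
f_n = ½√(k/m) = 0.5·√(31462/2.5298) = 0.5·√(12437) = 55.76 Hz

55.8 Hz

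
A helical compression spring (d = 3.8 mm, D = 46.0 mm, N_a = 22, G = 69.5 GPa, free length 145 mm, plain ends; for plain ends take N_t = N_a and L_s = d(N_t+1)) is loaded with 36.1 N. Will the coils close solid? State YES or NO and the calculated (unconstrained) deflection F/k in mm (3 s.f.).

NO, δ = 42.7 mm

k = Gd⁴/(8D³N_a) = (69.5×10³)(3.8⁴)/(8·46.0³·22) = 0.84593 N/mm
N_t = 22; L_s = 3.8·23 = 87.4 mm; δ_solid = L₀ − L_s = 145 − 87.4 = 57.6 mm
δ = F/k = 36.1/0.84593 = 42.675 mm
δ < δ_solid → spring does not go solid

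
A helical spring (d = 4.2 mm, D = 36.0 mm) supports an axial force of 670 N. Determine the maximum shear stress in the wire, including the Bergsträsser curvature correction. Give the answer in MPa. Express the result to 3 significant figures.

962 MPa

Spring index C = D/d = 36.0/4.2 = 8.5714
K_B = (4C+2)/(4C−3) = 36.286/31.286 = 1.1598
τ₀ = 8FD/(πd³) = 8·670·36.0/(π·4.2³) = 192960/232.75 = 829.03 MPa
τ_max = K·τ₀ = 1.1598 × 829.03 = 961.52 MPa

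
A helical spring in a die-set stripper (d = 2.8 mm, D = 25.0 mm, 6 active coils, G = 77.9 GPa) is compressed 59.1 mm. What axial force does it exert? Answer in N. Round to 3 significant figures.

377 N

k = Gd⁴/(8D³N_a) = (77.9×10³)(2.8⁴)/(8·25.0³·6) = 6.3842 N/mm
F = k·δ = 6.3842 × 59.1 = 377.31 N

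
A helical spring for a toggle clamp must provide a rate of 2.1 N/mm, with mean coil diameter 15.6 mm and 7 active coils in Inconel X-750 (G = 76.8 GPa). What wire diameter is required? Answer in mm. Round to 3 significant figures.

1.55 mm

d = (8D³N_a·k / G)^(1/4) = (8·15.6³·7·2.1 / (76.8×10³))^0.25
  = (5.8133)^0.25 = 1.5528 mm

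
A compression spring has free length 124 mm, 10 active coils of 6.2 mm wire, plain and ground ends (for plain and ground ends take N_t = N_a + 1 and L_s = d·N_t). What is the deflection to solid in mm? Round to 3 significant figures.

N_t = 11; L_s = 6.2·11 = 68.2 mm
δ_solid = L₀ − L_s = 124 − 68.2 = 55.8 mm

55.8 mm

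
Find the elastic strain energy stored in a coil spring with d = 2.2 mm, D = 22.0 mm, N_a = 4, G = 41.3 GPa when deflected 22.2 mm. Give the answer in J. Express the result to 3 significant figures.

k = Gd⁴/(8D³N_a) = (41.3×10³)(2.2⁴)/(8·22.0³·4) = 2.8394 N/mm
U = ½kδ² = 0.5 × 2.8394 × 22.2² = 699.68 N·mm = 0.69968 J

0.700 J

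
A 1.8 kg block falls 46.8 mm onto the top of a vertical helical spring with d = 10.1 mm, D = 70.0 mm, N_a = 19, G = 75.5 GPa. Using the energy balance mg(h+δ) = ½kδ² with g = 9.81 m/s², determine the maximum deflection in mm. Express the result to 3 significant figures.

k = Gd⁴/(8D³N_a) = (75.5×10³)(10.1⁴)/(8·70.0³·19) = 15.069 N/mm
W = mg = 1.8 × 9.81 = 17.658 N
½kδ² − Wδ − Wh = 0 → δ = (W + √(W² + 2kWh))/k
δ = (17.658 + √(311.8 + 24906.5))/15.069 = (17.658 + 158.8)/15.069 = 11.71 mm

11.7 mm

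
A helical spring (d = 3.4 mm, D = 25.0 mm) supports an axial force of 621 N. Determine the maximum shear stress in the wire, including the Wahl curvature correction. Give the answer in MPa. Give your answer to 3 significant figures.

1210 MPa

Spring index C = D/d = 25.0/3.4 = 7.3529
K_W = (4C−1)/(4C−4) + 0.615/C = 28.412/25.412 + 0.0836 = 1.2017
τ₀ = 8FD/(πd³) = 8·621·25.0/(π·3.4³) = 124200/123.48 = 1005.9 MPa
τ_max = K·τ₀ = 1.2017 × 1005.9 = 1208.7 MPa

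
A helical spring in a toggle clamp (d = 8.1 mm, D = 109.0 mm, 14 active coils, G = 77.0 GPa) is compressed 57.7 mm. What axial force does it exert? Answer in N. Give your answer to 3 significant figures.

132 N

k = Gd⁴/(8D³N_a) = (77.0×10³)(8.1⁴)/(8·109.0³·14) = 2.2852 N/mm
F = k·δ = 2.2852 × 57.7 = 131.86 N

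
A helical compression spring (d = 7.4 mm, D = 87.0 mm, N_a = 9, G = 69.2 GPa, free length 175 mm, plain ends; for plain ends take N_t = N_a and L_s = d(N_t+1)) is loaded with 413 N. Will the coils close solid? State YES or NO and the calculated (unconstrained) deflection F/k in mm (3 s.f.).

NO, δ = 94.4 mm

k = Gd⁴/(8D³N_a) = (69.2×10³)(7.4⁴)/(8·87.0³·9) = 4.3767 N/mm
N_t = 9; L_s = 7.4·10 = 74 mm; δ_solid = L₀ − L_s = 175 − 74 = 101 mm
δ = F/k = 413/4.3767 = 94.364 mm
δ < δ_solid → spring does not go solid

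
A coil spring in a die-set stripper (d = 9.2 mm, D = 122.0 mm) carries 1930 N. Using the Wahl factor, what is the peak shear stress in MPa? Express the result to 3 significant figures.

Spring index C = D/d = 122.0/9.2 = 13.2609
K_W = (4C−1)/(4C−4) + 0.615/C = 52.043/49.043 + 0.0464 = 1.1075
τ₀ = 8FD/(πd³) = 8·1930·122.0/(π·9.2³) = 1.88368e+06/2446.3 = 770.01 MPa
τ_max = K·τ₀ = 1.1075 × 770.01 = 852.82 MPa

853 MPa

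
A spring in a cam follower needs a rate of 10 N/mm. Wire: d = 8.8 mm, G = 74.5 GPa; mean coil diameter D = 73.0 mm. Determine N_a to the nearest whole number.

N_a = Gd⁴/(8D³k) = (74.5×10³ × 8.8⁴)/(8 × 73.0³ × 10)
    = 4.46773e+08 / 3.11214e+07 = 14.36 → 14 coils

14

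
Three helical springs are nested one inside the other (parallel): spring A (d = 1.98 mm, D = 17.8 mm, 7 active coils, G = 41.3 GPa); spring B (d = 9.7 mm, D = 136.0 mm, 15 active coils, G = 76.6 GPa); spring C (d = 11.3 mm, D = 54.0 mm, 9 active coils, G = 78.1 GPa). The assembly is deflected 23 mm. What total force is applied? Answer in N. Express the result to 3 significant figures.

k_A = Gd⁴/(8D³N_a) = (41.3×10³)(1.98⁴)/(8·17.8³·7) = 2.0098 N/mm
k_B = Gd⁴/(8D³N_a) = (76.6×10³)(9.7⁴)/(8·136.0³·15) = 2.2466 N/mm
k_C = Gd⁴/(8D³N_a) = (78.1×10³)(11.3⁴)/(8·54.0³·9) = 112.32 N/mm
Parallel: k_eq = 2.0098 + 2.2466 + 112.32 = 116.57 N/mm
F = k_eq·δ = 116.57·23 = 2681.2 N

2680 N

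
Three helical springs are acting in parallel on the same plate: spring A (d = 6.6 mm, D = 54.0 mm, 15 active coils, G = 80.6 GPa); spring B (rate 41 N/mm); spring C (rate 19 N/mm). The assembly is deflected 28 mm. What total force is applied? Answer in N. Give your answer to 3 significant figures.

1910 N

k_A = Gd⁴/(8D³N_a) = (80.6×10³)(6.6⁴)/(8·54.0³·15) = 8.0937 N/mm
Parallel: k_eq = 8.0937 + 41 + 19 = 68.094 N/mm
F = k_eq·δ = 68.094·28 = 1906.6 N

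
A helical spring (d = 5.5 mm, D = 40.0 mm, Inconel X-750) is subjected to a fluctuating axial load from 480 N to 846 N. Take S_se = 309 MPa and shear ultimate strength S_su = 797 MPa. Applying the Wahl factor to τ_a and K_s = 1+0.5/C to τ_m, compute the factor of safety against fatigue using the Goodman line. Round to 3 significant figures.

1.02

C = D/d = 40.0/5.5 = 7.2727; K_W = (4C−1)/(4C−4)+0.615/C = 1.2041; K_s = 1+0.5/C = 1.0688
F_a = (F_max−F_min)/2 = 183 N; F_m = (F_max+F_min)/2 = 663 N
τ_a = K_W·8F_aD/(πd³) = 1.2041 × 112.04 = 134.91 MPa
τ_m = K_s·8F_mD/(πd³) = 1.0688 × 405.91 = 433.81 MPa
Goodman: 1/n_f = τ_a/S_se + τ_m/S_su = 134.91/309 + 433.81/797 = 0.43659 + 0.54431 = 0.9809
n_f = 1/0.9809 = 1.019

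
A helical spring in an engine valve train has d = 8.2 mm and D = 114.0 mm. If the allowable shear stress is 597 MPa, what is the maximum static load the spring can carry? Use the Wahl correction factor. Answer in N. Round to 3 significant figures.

C = D/d = 114.0/8.2 = 13.9024
K_W = (4C−1)/(4C−4) + 0.615/C = 54.610/51.610 + 0.0442 = 1.1024
τ_max = K·8FD/(πd³) → F_max = τ_allow·πd³/(8DK)
F_max = 597·π·8.2³/(8·114.0·1.1024) = 1.0341e+06/1005.4 = 1028.6 N

1030 N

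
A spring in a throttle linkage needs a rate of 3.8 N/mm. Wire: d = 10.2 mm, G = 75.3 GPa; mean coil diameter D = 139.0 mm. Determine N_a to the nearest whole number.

N_a = Gd⁴/(8D³k) = (75.3×10³ × 10.2⁴)/(8 × 139.0³ × 3.8)
    = 8.15071e+08 / 8.16428e+07 = 9.983 → 10 coils

10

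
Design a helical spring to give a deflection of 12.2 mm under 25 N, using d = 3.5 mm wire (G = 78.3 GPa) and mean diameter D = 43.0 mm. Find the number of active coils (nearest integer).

9

Required rate k = F/δ = 25/12.2 = 2.0492 N/mm
N_a = Gd⁴/(8D³k) = (78.3×10³ × 3.5⁴)/(8 × 43.0³ × 2.0492)
    = 1.17499e+07 / 1.30339e+06 = 9.015 → 9 coils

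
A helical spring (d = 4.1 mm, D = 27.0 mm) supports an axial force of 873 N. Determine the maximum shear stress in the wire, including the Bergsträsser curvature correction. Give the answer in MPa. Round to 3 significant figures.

1060 MPa

Spring index C = D/d = 27.0/4.1 = 6.5854
K_B = (4C+2)/(4C−3) = 28.341/23.341 = 1.2142
τ₀ = 8FD/(πd³) = 8·873·27.0/(π·4.1³) = 188568/216.52 = 870.9 MPa
τ_max = K·τ₀ = 1.2142 × 870.9 = 1057.5 MPa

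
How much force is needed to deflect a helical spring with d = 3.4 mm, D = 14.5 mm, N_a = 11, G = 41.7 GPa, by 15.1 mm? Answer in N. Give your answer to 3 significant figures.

k = Gd⁴/(8D³N_a) = (41.7×10³)(3.4⁴)/(8·14.5³·11) = 20.771 N/mm
F = k·δ = 20.771 × 15.1 = 313.65 N

314 N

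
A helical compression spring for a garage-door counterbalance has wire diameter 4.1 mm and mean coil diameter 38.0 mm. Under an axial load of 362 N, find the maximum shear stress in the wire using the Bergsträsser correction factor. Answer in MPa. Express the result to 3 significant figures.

Spring index C = D/d = 38.0/4.1 = 9.2683
K_B = (4C+2)/(4C−3) = 39.073/34.073 = 1.1467
τ₀ = 8FD/(πd³) = 8·362·38.0/(π·4.1³) = 110048/216.52 = 508.25 MPa
τ_max = K·τ₀ = 1.1467 × 508.25 = 582.84 MPa

583 MPa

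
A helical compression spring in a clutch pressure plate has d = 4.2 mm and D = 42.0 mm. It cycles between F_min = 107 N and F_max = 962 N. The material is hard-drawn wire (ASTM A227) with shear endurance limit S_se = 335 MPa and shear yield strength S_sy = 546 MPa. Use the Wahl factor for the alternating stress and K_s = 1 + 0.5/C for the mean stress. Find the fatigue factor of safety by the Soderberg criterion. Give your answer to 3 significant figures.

0.278

C = D/d = 42.0/4.2 = 10.0000; K_W = (4C−1)/(4C−4)+0.615/C = 1.1448; K_s = 1+0.5/C = 1.0500
F_a = (F_max−F_min)/2 = 427.5 N; F_m = (F_max+F_min)/2 = 534.5 N
τ_a = K_W·8F_aD/(πd³) = 1.1448 × 617.13 = 706.51 MPa
τ_m = K_s·8F_mD/(πd³) = 1.0500 × 771.59 = 810.17 MPa
Soderberg: 1/n_f = τ_a/S_se + τ_m/S_sy = 706.51/335 + 810.17/546 = 2.10899 + 1.48384 = 3.5928
n_f = 1/3.5928 = 0.2783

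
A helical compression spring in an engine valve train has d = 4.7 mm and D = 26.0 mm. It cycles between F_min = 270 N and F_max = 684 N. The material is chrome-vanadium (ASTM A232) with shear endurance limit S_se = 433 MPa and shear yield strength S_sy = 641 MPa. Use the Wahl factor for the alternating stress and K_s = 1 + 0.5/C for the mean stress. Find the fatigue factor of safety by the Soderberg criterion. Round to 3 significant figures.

C = D/d = 26.0/4.7 = 5.5319; K_W = (4C−1)/(4C−4)+0.615/C = 1.2767; K_s = 1+0.5/C = 1.0904
F_a = (F_max−F_min)/2 = 207 N; F_m = (F_max+F_min)/2 = 477 N
τ_a = K_W·8F_aD/(πd³) = 1.2767 × 132 = 168.53 MPa
τ_m = K_s·8F_mD/(πd³) = 1.0904 × 304.19 = 331.68 MPa
Soderberg: 1/n_f = τ_a/S_se + τ_m/S_sy = 168.53/433 + 331.68/641 = 0.38921 + 0.51744 = 0.90665
n_f = 1/0.90665 = 1.103

1.10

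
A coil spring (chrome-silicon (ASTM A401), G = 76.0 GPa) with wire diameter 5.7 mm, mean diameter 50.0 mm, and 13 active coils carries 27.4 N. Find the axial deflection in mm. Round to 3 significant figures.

k = Gd⁴/(8D³N_a) = (76.0×10³)(5.7⁴)/(8·50.0³·13) = 6.1712 N/mm
δ = F/k = 27.4 / 6.1712 = 4.44 mm

4.44 mm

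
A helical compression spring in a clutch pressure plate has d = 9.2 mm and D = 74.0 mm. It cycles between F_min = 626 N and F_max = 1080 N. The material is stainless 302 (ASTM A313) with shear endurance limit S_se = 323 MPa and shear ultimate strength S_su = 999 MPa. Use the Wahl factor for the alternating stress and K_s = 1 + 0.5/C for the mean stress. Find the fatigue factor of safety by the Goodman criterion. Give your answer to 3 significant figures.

2.38

C = D/d = 74.0/9.2 = 8.0435; K_W = (4C−1)/(4C−4)+0.615/C = 1.1829; K_s = 1+0.5/C = 1.0622
F_a = (F_max−F_min)/2 = 227 N; F_m = (F_max+F_min)/2 = 853 N
τ_a = K_W·8F_aD/(πd³) = 1.1829 × 54.933 = 64.983 MPa
τ_m = K_s·8F_mD/(πd³) = 1.0622 × 206.42 = 219.25 MPa
Goodman: 1/n_f = τ_a/S_se + τ_m/S_su = 64.983/323 + 219.25/999 = 0.20118 + 0.21947 = 0.42066
n_f = 1/0.42066 = 2.377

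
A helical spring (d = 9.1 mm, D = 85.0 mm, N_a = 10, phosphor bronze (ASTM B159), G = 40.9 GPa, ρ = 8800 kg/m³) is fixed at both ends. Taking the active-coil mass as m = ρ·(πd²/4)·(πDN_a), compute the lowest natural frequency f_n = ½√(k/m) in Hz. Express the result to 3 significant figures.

k = Gd⁴/(8D³N_a) = (40.9×10³)(9.1⁴)/(8·85.0³·10) = 5.7088 N/mm = 5708.8 N/m
Wire length L = πDN_a = π·85.0·10 = 2670.4 mm
m = ρ·(πd²/4)·L = 8800 × 65.039×10⁻⁶ m² × 2.6704 m = 1.5284 kg
f_n = ½√(k/m) = 0.5·√(5708.8/1.5284) = 0.5·√(3735.2) = 30.558 Hz

30.6 Hz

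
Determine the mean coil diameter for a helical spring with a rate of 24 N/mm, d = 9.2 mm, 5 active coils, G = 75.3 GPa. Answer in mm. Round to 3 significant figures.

D = (Gd⁴/(8N_a·k))^(1/3) = (75.3×10³·9.2⁴/(8·5·24))^(1/3)
  = (561921)^(1/3) = 82.5198 mm

82.5 mm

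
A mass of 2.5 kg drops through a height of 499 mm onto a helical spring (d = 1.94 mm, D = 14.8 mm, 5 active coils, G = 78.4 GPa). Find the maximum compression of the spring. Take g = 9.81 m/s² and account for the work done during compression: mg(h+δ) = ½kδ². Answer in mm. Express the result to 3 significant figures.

k = Gd⁴/(8D³N_a) = (78.4×10³)(1.94⁴)/(8·14.8³·5) = 8.564 N/mm
W = mg = 2.5 × 9.81 = 24.525 N
½kδ² − Wδ − Wh = 0 → δ = (W + √(W² + 2kWh))/k
δ = (24.525 + √(601.48 + 209613))/8.564 = (24.525 + 458.49)/8.564 = 56.401 mm

56.4 mm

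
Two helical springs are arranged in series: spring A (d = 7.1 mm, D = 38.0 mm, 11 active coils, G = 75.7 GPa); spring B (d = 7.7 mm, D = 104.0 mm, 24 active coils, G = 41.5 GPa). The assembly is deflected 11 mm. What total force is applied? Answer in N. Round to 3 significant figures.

k_A = Gd⁴/(8D³N_a) = (75.7×10³)(7.1⁴)/(8·38.0³·11) = 39.838 N/mm
k_B = Gd⁴/(8D³N_a) = (41.5×10³)(7.7⁴)/(8·104.0³·24) = 0.67548 N/mm
Series: 1/k_eq = 1/39.838 + 1/0.67548 = 1.5055; k_eq = 0.66421 N/mm
F = k_eq·δ = 0.66421·11 = 7.3063 N

7.31 N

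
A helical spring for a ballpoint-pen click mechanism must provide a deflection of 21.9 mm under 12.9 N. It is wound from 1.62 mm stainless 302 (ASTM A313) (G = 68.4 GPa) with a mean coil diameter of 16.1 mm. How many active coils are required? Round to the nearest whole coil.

24

Required rate k = F/δ = 12.9/21.9 = 0.58904 N/mm
N_a = Gd⁴/(8D³k) = (68.4×10³ × 1.62⁴)/(8 × 16.1³ × 0.58904)
    = 471103 / 19665.9 = 23.96 → 24 coils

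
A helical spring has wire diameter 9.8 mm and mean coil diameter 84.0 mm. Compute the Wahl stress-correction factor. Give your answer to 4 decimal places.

C = D/d = 84.0/9.8 = 8.5714
K_W = (4C−1)/(4C−4) + 0.615/C = 33.286/30.286 + 0.0717 = 1.1708

1.1708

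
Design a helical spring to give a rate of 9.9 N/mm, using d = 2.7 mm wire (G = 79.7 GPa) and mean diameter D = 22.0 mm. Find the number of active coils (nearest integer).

5

N_a = Gd⁴/(8D³k) = (79.7×10³ × 2.7⁴)/(8 × 22.0³ × 9.9)
    = 4.23558e+06 / 843322 = 5.023 → 5 coils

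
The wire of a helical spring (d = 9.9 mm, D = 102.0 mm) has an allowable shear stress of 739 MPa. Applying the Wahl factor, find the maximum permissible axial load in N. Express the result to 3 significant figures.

2420 N

C = D/d = 102.0/9.9 = 10.3030
K_W = (4C−1)/(4C−4) + 0.615/C = 40.212/37.212 + 0.0597 = 1.1403
τ_max = K·8FD/(πd³) → F_max = τ_allow·πd³/(8DK)
F_max = 739·π·9.9³/(8·102.0·1.1403) = 2.2527e+06/930.49 = 2421 N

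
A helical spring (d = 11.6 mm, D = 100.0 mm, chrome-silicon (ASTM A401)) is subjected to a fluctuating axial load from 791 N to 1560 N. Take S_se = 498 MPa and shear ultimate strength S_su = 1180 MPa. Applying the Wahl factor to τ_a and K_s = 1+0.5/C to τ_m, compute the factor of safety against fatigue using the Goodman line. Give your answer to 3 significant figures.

3.13

C = D/d = 100.0/11.6 = 8.6207; K_W = (4C−1)/(4C−4)+0.615/C = 1.1698; K_s = 1+0.5/C = 1.0580
F_a = (F_max−F_min)/2 = 384.5 N; F_m = (F_max+F_min)/2 = 1175.5 N
τ_a = K_W·8F_aD/(πd³) = 1.1698 × 62.728 = 73.377 MPa
τ_m = K_s·8F_mD/(πd³) = 1.0580 × 191.77 = 202.9 MPa
Goodman: 1/n_f = τ_a/S_se + τ_m/S_su = 73.377/498 + 202.9/1180 = 0.14734 + 0.17195 = 0.31929
n_f = 1/0.31929 = 3.132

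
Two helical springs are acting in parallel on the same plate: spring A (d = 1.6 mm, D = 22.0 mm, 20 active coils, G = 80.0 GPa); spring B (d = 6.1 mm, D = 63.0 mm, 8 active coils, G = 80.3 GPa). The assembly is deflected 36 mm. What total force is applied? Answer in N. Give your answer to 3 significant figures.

261 N

k_A = Gd⁴/(8D³N_a) = (80.0×10³)(1.6⁴)/(8·22.0³·20) = 0.30774 N/mm
k_B = Gd⁴/(8D³N_a) = (80.3×10³)(6.1⁴)/(8·63.0³·8) = 6.9476 N/mm
Parallel: k_eq = 0.30774 + 6.9476 = 7.2553 N/mm
F = k_eq·δ = 7.2553·36 = 261.19 N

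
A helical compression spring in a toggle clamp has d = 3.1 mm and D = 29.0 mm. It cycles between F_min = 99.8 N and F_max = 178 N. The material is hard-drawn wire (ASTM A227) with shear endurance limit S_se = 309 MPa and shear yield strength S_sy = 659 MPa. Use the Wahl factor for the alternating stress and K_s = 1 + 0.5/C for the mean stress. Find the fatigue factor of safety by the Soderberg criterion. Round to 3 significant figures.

1.10

C = D/d = 29.0/3.1 = 9.3548; K_W = (4C−1)/(4C−4)+0.615/C = 1.1555; K_s = 1+0.5/C = 1.0534
F_a = (F_max−F_min)/2 = 39.1 N; F_m = (F_max+F_min)/2 = 138.9 N
τ_a = K_W·8F_aD/(πd³) = 1.1555 × 96.924 = 112 MPa
τ_m = K_s·8F_mD/(πd³) = 1.0534 × 344.31 = 362.72 MPa
Soderberg: 1/n_f = τ_a/S_se + τ_m/S_sy = 112/309 + 362.72/659 = 0.36245 + 0.55041 = 0.91285
n_f = 1/0.91285 = 1.095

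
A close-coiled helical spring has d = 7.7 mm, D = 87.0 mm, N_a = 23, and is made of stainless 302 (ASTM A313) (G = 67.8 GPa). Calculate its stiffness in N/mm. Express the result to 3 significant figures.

1.97 N/mm

k = Gd⁴/(8D³N_a) = (67.8×10³ × 7.7⁴) / (8 × 87.0³ × 23)
  = 2.38338e+08 / 1.21165e+08 = 1.9671 N/mm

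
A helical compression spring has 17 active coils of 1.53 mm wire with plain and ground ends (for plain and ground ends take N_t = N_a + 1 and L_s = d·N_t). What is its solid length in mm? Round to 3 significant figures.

27.5 mm

plain and ground ends: N_t = N_a + 1 = 17 + 1 = 18
L_s = d·N_t = 1.53 × 18 = 27.54 mm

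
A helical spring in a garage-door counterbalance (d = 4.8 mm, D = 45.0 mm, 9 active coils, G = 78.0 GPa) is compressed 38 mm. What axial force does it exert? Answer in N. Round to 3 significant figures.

240 N

k = Gd⁴/(8D³N_a) = (78.0×10³)(4.8⁴)/(8·45.0³·9) = 6.3109 N/mm
F = k·δ = 6.3109 × 38 = 239.81 N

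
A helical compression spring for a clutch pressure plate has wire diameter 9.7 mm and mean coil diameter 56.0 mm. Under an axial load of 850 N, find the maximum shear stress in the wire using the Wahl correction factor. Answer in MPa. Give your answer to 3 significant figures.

168 MPa

Spring index C = D/d = 56.0/9.7 = 5.7732
K_W = (4C−1)/(4C−4) + 0.615/C = 22.093/19.093 + 0.1065 = 1.2637
τ₀ = 8FD/(πd³) = 8·850·56.0/(π·9.7³) = 380800/2867.2 = 132.81 MPa
τ_max = K·τ₀ = 1.2637 × 132.81 = 167.83 MPa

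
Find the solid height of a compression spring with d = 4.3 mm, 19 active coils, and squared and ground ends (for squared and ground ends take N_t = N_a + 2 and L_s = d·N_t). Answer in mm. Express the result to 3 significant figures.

90.3 mm

squared and ground ends: N_t = N_a + 2 = 19 + 2 = 21
L_s = d·N_t = 4.3 × 21 = 90.3 mm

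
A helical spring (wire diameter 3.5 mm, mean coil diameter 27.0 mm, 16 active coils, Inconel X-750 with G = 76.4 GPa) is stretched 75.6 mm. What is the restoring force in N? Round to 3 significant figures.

344 N

k = Gd⁴/(8D³N_a) = (76.4×10³)(3.5⁴)/(8·27.0³·16) = 4.5506 N/mm
F = k·δ = 4.5506 × 75.6 = 344.02 N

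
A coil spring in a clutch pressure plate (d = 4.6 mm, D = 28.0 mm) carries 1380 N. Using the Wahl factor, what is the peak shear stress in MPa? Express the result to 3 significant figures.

1260 MPa

Spring index C = D/d = 28.0/4.6 = 6.0870
K_W = (4C−1)/(4C−4) + 0.615/C = 23.348/20.348 + 0.1010 = 1.2485
τ₀ = 8FD/(πd³) = 8·1380·28.0/(π·4.6³) = 309120/305.79 = 1010.9 MPa
τ_max = K·τ₀ = 1.2485 × 1010.9 = 1262.1 MPa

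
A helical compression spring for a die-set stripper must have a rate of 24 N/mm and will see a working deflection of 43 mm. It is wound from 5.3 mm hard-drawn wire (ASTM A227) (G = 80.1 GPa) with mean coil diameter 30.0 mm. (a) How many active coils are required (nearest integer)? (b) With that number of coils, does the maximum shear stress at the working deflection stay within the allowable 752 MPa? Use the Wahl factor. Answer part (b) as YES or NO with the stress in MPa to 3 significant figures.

N_a = Gd⁴/(8D³k) = (80.1×10³)(5.3⁴)/(8·30.0³·24) = 12.19 → N_a = 12
Actual rate k = Gd⁴/(8D³·12) = 24.384 N/mm
Working load F = kδ = 24.384·43 = 1048.5 N
C = 30.0/5.3 = 5.6604; K_W = (4C−1)/(4C−4)+0.615/C = 1.2696
τ_max = K_W·8FD/(πd³) = 1.2696·538.03 = 683.07 MPa
τ_max ≤ 752 MPa → acceptable

(a) 12 coils; (b) YES, τ_max = 683 MPa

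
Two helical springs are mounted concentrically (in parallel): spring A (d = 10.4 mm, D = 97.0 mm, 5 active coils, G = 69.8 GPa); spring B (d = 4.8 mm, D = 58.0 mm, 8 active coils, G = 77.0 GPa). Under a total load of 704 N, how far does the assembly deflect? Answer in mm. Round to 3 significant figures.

k_A = Gd⁴/(8D³N_a) = (69.8×10³)(10.4⁴)/(8·97.0³·5) = 22.367 N/mm
k_B = Gd⁴/(8D³N_a) = (77.0×10³)(4.8⁴)/(8·58.0³·8) = 3.2733 N/mm
Parallel: k_eq = 22.367 + 3.2733 = 25.641 N/mm
δ = F/k_eq = 704/25.641 = 27.456 mm

27.5 mm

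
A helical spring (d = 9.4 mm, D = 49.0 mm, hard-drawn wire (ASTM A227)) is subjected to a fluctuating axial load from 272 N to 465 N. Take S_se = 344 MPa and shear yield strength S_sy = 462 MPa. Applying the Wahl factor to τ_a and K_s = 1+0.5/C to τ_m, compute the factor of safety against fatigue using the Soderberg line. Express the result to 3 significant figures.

5.38

C = D/d = 49.0/9.4 = 5.2128; K_W = (4C−1)/(4C−4)+0.615/C = 1.2960; K_s = 1+0.5/C = 1.0959
F_a = (F_max−F_min)/2 = 96.5 N; F_m = (F_max+F_min)/2 = 368.5 N
τ_a = K_W·8F_aD/(πd³) = 1.2960 × 14.497 = 18.788 MPa
τ_m = K_s·8F_mD/(πd³) = 1.0959 × 55.359 = 60.669 MPa
Soderberg: 1/n_f = τ_a/S_se + τ_m/S_sy = 18.788/344 + 60.669/462 = 0.05462 + 0.13132 = 0.18594
n_f = 1/0.18594 = 5.378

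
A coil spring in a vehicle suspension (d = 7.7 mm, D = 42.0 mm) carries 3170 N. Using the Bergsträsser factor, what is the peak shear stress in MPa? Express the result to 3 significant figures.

940 MPa

Spring index C = D/d = 42.0/7.7 = 5.4545
K_B = (4C+2)/(4C−3) = 23.818/18.818 = 1.2657
τ₀ = 8FD/(πd³) = 8·3170·42.0/(π·7.7³) = 1.06512e+06/1434.2 = 742.64 MPa
τ_max = K·τ₀ = 1.2657 × 742.64 = 939.96 MPa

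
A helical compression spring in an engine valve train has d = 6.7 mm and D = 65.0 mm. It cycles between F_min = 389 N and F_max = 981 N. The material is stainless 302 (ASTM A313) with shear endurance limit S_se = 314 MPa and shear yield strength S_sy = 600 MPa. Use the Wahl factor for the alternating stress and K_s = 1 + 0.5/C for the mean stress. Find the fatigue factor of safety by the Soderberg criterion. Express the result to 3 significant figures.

C = D/d = 65.0/6.7 = 9.7015; K_W = (4C−1)/(4C−4)+0.615/C = 1.1496; K_s = 1+0.5/C = 1.0515
F_a = (F_max−F_min)/2 = 296 N; F_m = (F_max+F_min)/2 = 685 N
τ_a = K_W·8F_aD/(πd³) = 1.1496 × 162.9 = 187.27 MPa
τ_m = K_s·8F_mD/(πd³) = 1.0515 × 376.98 = 396.41 MPa
Soderberg: 1/n_f = τ_a/S_se + τ_m/S_sy = 187.27/314 + 396.41/600 = 0.59639 + 0.66068 = 1.2571
n_f = 1/1.2571 = 0.7955

0.795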